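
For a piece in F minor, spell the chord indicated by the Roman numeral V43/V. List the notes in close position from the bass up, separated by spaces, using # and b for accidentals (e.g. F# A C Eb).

D F G B

V43/V is a secondary dominant — the dominant seventh of V. V in F minor is C, so the applied chord's root is G, a perfect fifth above.
Building a dominant seventh chord on G gives G-B-D-F.
The figured bass 43 indicates second inversion, placing the fifth (D) in the bass: D-F-G-B.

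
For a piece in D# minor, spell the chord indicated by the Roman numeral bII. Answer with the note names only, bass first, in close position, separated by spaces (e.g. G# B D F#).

bII is the Neapolitan chord — a major triad on the lowered second degree. In D# minor that root is E.
So the chord is E-G#-B.

E G# B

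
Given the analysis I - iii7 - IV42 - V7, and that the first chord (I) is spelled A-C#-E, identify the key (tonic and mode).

The chord A is a major triad rooted on A; its label is I.
If A is scale degree 1 and the mode makes that degree carry a major triad, the tonic is A and the mode is major.

A major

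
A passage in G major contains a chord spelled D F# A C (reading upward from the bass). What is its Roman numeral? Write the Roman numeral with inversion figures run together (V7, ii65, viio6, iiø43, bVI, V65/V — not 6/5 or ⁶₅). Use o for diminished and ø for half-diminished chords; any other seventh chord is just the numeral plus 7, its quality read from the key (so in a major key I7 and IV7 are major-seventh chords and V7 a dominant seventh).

Stacked in thirds the chord is D-F#-A-C: a dominant seventh chord on D.
D is scale degree 5 in G major, and a dominant seventh chord on that degree is written V7.

V7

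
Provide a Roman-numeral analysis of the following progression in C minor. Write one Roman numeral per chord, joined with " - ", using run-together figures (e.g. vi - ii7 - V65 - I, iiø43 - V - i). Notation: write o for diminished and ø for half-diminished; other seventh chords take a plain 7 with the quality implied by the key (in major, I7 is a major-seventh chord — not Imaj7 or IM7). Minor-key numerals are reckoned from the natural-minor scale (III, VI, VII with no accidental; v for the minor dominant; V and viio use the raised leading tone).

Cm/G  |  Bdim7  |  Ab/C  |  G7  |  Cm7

i64 - viio7 - VI6 - V7 - i7

Cm/G: root C is the tonic; minor triad there is i64.
Bdim7: fully diminished seventh chord on B = scale degree 7 → viio7.
Ab/C: root Ab is the submediant; major triad there is VI6.
G7: root G is the dominant; dominant seventh chord there is V7.
Cm7 has root C, degree 1 in C minor, so i7.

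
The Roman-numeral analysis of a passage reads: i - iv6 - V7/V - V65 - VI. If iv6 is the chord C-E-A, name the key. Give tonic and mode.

The chord Am/C is a minor triad rooted on A; its label is iv6.
iv6 on A implies A is the subdominant; that puts the tonic at E, and the lowercase numeral fits minor mode.

E minor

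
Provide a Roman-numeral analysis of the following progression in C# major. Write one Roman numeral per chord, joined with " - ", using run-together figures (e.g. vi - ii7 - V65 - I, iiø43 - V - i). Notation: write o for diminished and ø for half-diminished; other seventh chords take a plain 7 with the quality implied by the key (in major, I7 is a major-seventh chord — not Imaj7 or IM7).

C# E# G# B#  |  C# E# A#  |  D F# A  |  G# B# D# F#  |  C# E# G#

C#-E#-G#-B# has root C#, degree 1 in C# major, so I7.
C#-E#-A# has root A#, degree 6 in C# major, so vi6.
D-F#-A: D with this quality isn't in the key; a major triad on b2 is the Neapolitan chord, bII.
G#-B#-D#-F#: root G# is the dominant; dominant seventh chord there is V7.
C#-E#-G# has root C#, degree 1 in C# major, so I.

I7 - vi6 - bII - V7 - I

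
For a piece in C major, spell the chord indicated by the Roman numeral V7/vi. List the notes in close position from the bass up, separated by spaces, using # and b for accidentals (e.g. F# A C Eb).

E G# B D

V7/vi is a secondary dominant — the dominant seventh of vi. vi in C major is A, so the applied chord's root is E, a perfect fifth above.
Building a dominant seventh chord on E gives E-G#-B-D.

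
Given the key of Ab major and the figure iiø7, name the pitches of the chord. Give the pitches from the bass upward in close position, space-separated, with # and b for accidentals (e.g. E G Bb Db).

Bb Db Fb Ab

iiø7 is the half-diminished supertonic seventh, borrowed from the parallel minor. In Ab major that root is Bb.
So the chord is Bb-Db-Fb-Ab, a half-diminished seventh chord.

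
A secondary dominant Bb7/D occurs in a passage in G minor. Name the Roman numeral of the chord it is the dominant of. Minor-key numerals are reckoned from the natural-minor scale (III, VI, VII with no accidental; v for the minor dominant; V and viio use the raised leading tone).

VI

The chord is a dominant seventh chord on Bb.
A dominant resolves down a perfect fifth: Bb → Eb. In G minor, Eb is scale degree 6, i.e. VI.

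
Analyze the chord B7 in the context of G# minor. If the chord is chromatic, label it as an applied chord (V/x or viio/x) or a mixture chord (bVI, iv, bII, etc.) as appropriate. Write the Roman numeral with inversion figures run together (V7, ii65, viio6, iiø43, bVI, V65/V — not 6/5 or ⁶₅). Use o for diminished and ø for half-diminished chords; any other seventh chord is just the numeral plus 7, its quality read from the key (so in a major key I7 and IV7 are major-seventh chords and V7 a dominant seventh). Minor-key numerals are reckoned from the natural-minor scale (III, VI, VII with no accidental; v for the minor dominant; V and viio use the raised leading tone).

The pitches B-D#-F#-A form a dominant seventh chord rooted on B.
B is not a diatonic chord root with this quality in G# minor, but it lies a perfect fifth above E (VI), so the chord functions as an applied dominant of VI.

V7/VI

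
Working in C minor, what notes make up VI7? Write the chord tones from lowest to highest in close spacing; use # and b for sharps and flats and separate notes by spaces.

Ab C Eb G

In C minor, the submediant is Ab, and the diatonic chord built there is a major seventh chord.
Stacking thirds from Ab gives Ab-C-Eb-G.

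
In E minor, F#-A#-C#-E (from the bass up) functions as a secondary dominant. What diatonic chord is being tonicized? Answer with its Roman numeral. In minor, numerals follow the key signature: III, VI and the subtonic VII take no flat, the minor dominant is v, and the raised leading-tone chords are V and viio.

V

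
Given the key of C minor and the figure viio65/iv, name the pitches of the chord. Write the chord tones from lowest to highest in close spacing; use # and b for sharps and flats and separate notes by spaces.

The slash marks an applied leading-tone chord: viio of iv. In C minor, iv is F, so the leading tone to it is E, a half step below.
Building a fully diminished seventh chord on E gives E-G-Bb-Db.
The figured bass 65 indicates first inversion, placing the third (G) in the bass: G-Bb-Db-E.

G Bb Db E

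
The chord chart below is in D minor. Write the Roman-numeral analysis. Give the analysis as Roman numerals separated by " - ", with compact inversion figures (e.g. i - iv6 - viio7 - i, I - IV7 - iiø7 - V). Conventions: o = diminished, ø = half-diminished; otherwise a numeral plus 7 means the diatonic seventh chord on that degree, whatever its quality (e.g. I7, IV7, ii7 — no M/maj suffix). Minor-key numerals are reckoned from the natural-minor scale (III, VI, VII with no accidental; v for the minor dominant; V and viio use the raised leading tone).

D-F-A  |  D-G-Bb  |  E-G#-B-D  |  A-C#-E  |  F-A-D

i - iv64 - V7/V - V - i6

D-F-A has root D, degree 1 in D minor, so i.
D-G-Bb: root G is the subdominant; minor triad there is iv64.
E-G#-B-D: chromatic; E is V of V, so V7/V.
A-C#-E: major triad on A = scale degree 5 → V.
F-A-D has root D, degree 1 in D minor, so i6.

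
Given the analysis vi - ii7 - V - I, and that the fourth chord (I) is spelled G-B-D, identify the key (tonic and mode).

G major

I is given as G-B-D — a major triad with root G.
If G is scale degree 1 and the mode makes that degree carry a major triad, the tonic is G and the mode is major.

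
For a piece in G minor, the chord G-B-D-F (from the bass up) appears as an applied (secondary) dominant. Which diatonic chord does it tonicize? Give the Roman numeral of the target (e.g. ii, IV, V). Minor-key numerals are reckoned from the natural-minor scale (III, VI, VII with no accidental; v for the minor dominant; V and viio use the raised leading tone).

iv

The chord is a dominant seventh chord on G.
A dominant resolves down a perfect fifth: G → C. In G minor, C is scale degree 4, i.e. iv.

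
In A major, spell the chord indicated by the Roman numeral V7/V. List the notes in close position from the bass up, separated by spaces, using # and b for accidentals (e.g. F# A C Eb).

V7/V is a secondary dominant — the dominant seventh of V. V in A major is E, so the applied chord's root is B, a perfect fifth above.
Building a dominant seventh chord on B gives B-D#-F#-A.

B D# F# A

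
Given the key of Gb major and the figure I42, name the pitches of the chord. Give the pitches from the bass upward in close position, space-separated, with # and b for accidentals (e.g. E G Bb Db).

The numeral's case and figure indicate a major seventh chord. In Gb major its root, scale degree 1, is Gb.
Stacking thirds from Gb gives Gb-Bb-Db-F.
With the 42 figure the chord is in third inversion; from the bass F upward in close position it reads F-Gb-Bb-Db.

F Gb Bb Db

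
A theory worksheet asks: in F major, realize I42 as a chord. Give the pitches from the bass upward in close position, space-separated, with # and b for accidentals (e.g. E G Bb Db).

E F A C

In F major, scale degree 1 is F, and the diatonic chord built there is a major seventh chord.
Stacking thirds from F gives F-A-C-E.
With the 42 figure the chord is in third inversion; from the bass E upward in close position it reads E-F-A-C.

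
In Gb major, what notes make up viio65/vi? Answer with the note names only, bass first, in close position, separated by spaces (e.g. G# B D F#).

F Ab Cb D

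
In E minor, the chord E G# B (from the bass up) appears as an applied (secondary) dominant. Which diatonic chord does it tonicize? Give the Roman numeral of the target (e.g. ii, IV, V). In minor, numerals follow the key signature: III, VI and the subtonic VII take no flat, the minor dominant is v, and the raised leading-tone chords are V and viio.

The chord is a major triad on E.
A dominant resolves down a perfect fifth: E → A. In E minor, A is scale degree 4, i.e. iv.

iv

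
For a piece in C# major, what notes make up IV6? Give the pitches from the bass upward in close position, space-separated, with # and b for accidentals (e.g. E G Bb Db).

The numeral's case and figure indicate a major triad. In C# major its root, the fourth degree, is F#.
That chord is spelled F#-A#-C#.
The figured bass 6 indicates first inversion, placing the third (A#) in the bass: A#-C#-F#.

A# C# F#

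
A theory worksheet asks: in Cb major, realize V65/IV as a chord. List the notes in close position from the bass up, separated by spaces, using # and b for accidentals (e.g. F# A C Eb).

Eb Gb Bbb Cb

V65/IV is a secondary dominant — the dominant seventh of IV. IV in Cb major is Fb, so the applied chord's root is Cb, a perfect fifth above.
Building a dominant seventh chord on Cb gives Cb-Eb-Gb-Bbb.
The figured bass 65 indicates first inversion, placing the third (Eb) in the bass: Eb-Gb-Bbb-Cb.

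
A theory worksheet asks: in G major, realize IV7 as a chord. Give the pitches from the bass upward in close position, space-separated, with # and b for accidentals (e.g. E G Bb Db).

In G major, the fourth degree is C, and the diatonic chord built there is a major seventh chord.
That chord is spelled C-E-G-B.

C E G B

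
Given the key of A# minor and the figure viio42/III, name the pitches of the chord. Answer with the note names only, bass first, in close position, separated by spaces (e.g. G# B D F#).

viio42/III is a secondary leading-tone chord. The target III is C# in A# minor; the applied chord is rooted a semitone below, on B#.
Building a fully diminished seventh chord on B# gives B#-D#-F#-A.
The figured bass 42 indicates third inversion, placing the seventh (A) in the bass: A-B#-D#-F#.

A B# D# F#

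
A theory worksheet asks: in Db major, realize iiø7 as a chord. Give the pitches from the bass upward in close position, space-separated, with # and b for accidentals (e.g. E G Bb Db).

iiø7 is the half-diminished supertonic seventh, borrowed from the parallel minor. In Db major that root is Eb.
So the chord is Eb-Gb-Bbb-Db, a half-diminished seventh chord.

Eb Gb Bbb Db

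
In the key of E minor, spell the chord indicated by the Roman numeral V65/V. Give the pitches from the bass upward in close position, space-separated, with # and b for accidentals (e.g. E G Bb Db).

A# C# E F#

The slash means an applied dominant: we want the dominant of V. In E minor, V is B major, and its dominant is built on F#.
Building a dominant seventh chord on F# gives F#-A#-C#-E.
The figured bass 65 indicates first inversion, placing the third (A#) in the bass: A#-C#-E-F#.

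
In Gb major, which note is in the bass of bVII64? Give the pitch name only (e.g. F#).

Cb

bVII in Gb major has root Fb; the chord is Fb-Ab-Cb.
The figure 64 means second inversion — the fifth is in the bass.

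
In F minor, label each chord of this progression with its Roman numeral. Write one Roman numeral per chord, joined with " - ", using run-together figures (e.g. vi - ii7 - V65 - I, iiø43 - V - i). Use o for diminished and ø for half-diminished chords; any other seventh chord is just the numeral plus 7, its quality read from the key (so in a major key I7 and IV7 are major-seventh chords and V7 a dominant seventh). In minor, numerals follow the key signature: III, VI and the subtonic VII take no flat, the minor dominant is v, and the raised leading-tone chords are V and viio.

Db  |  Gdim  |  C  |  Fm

VI - iio - V - i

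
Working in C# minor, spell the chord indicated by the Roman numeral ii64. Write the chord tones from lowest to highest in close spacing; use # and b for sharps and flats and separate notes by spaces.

ii64 is the minor supertonic, borrowed from the parallel major (the Dorian ii). In C# minor that root is D#.
So the chord is D#-F#-A#.
The figured bass 64 indicates second inversion, placing the fifth (A#) in the bass: A#-D#-F#.

A# D# F#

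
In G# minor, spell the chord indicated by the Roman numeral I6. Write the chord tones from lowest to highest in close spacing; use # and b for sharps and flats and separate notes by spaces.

Scale degree 1 in G# minor is G#; here the chord built on it is altered to a major triad. I6 is the major tonic (Picardy third), borrowed from the parallel major.
So the chord is G#-B#-D#.
The figured bass 6 indicates first inversion, placing the third (B#) in the bass: B#-D#-G#.

B# D# G#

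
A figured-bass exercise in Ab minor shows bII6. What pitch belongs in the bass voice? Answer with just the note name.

Db

bII in Ab minor has root Bbb; the chord is Bbb-Db-Fb.
The figure 6 means first inversion — the third is in the bass.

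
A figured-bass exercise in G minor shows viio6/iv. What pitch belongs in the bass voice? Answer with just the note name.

D

The applied chord viio6/iv is rooted on B: B-D-F.
The figure 6 means first inversion — the third is in the bass.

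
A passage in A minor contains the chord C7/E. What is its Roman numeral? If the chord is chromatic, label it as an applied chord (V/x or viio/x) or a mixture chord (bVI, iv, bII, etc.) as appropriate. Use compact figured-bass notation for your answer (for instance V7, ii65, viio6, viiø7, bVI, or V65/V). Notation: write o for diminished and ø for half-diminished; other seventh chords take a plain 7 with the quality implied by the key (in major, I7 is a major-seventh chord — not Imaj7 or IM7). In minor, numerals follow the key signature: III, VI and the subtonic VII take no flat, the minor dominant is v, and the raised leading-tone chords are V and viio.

V65/VI

The pitches C-E-G-Bb form a dominant seventh chord rooted on C.
C is not a diatonic chord root with this quality in A minor, but it lies a perfect fifth above F (VI), so the chord functions as an applied dominant of VI.
With E in the bass the chord is in first inversion, so the figured bass is 65.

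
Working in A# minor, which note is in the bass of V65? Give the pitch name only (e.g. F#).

G##

V in A# minor has root E#; the chord is E#-G##-B#-D#.
The figure 65 means first inversion — the third is in the bass.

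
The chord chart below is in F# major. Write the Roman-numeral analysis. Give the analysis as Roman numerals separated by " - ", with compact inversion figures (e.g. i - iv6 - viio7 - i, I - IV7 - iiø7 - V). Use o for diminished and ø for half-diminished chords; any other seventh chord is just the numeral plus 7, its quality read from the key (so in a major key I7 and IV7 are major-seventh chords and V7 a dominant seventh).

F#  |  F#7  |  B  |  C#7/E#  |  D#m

F# has root F#, degree 1 in F# major, so I.
F#7 is the secondary dominant of IV (dominant seventh chord on F#): V7/IV.
B: root B is the subdominant; major triad there is IV.
C#7/E#: dominant seventh chord on C# = scale degree 5 → V65.
D#m: root D# is the submediant; minor triad there is vi.

I - V7/IV - IV - V65 - vi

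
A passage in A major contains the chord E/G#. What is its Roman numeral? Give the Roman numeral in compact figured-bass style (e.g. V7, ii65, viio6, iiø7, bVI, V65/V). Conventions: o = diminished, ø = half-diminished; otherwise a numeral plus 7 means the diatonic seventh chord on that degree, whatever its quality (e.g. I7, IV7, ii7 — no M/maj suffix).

V6

The pitches E-G#-B form a major triad rooted on E.
E is scale degree 5 in A major, and a major triad on that degree is written V.
With G# in the bass the chord is in first inversion, so the figured bass is 6.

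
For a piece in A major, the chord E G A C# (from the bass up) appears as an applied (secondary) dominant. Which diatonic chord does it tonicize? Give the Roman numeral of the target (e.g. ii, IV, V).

IV

The chord is a dominant seventh chord on A.
A dominant resolves down a perfect fifth: A → D. In A major, D is scale degree 4, i.e. IV.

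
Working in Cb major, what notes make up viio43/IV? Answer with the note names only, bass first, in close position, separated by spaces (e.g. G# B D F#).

Bbb Dbb Eb Gb

viio43/IV is a secondary leading-tone chord. The target IV is Fb in Cb major; the applied chord is rooted a semitone below, on Eb.
Building a fully diminished seventh chord on Eb gives Eb-Gb-Bbb-Dbb.
The figured bass 43 indicates second inversion, placing the fifth (Bbb) in the bass: Bbb-Dbb-Eb-Gb.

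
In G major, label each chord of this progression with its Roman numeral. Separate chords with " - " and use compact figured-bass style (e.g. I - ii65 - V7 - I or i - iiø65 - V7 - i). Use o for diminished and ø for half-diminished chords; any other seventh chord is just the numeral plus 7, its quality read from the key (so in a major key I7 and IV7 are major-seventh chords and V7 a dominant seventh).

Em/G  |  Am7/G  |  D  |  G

Em/G has root E, degree 6 in G major, so vi6.
Am7/G: root A is the supertonic; minor seventh chord there is ii42.
D: root D is the dominant; major triad there is V.
G: major triad on G = scale degree 1 → I.

vi6 - ii42 - V - I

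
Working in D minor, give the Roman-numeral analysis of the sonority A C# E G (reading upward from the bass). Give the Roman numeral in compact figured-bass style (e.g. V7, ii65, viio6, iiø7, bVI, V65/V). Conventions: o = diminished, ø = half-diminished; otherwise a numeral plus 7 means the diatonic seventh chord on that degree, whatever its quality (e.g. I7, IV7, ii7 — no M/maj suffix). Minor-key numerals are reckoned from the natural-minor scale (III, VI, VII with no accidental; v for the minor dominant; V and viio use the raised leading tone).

V7

Stacked in thirds the chord is A-C#-E-G: a dominant seventh chord on A.
A is scale degree 5 in D minor, and a dominant seventh chord on that degree is written V7.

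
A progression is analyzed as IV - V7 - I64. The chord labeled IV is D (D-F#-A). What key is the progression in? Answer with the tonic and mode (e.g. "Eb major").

IV is given as D-F#-A — a major triad with root D.
If D is scale degree 4 and the mode makes that degree carry a major triad, the tonic is A and the mode is major.

A major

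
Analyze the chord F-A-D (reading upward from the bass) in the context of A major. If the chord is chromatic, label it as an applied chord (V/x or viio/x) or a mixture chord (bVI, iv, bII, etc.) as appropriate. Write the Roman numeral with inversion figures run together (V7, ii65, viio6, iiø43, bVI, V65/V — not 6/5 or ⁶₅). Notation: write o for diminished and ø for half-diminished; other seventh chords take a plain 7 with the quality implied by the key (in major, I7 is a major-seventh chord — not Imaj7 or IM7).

iv6

The pitches D-F-A form a minor triad rooted on D.
D is the fourth degree of A major. This is the minor subdominant, borrowed from the parallel minor.
With F in the bass the chord is in first inversion, so the figured bass is 6.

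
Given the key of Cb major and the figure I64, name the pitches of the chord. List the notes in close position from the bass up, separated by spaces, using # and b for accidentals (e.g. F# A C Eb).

In Cb major, scale degree 1 is Cb, and the diatonic chord built there is a major triad.
Stacking thirds from Cb gives Cb-Eb-Gb.
With the 64 figure the chord is in second inversion; from the bass Gb upward in close position it reads Gb-Cb-Eb.

Gb Cb Eb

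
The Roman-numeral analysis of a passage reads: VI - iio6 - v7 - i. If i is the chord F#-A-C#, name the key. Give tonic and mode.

F# minor

i is given as F#-A-C# — a minor triad with root F#.
If F# is scale degree 1 and the mode makes that degree carry a minor triad, the tonic is F# and the mode is minor.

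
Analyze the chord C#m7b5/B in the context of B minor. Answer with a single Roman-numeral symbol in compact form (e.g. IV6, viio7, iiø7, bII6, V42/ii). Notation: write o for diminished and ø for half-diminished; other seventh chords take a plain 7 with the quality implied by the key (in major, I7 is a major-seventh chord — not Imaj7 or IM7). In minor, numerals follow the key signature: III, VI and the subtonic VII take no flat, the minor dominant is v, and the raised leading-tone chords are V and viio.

Stacked in thirds the chord is C#-E-G-B: a half-diminished seventh chord on C#.
C# is scale degree 2 in B minor, and a half-diminished seventh chord on that degree is written iiø7.
With B in the bass the chord is in third inversion, so the figured bass is 42.

iiø42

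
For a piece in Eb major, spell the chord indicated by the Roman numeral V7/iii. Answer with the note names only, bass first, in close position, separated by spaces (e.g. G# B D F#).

D F# A C

V7/iii is a secondary dominant — the dominant seventh of iii. iii in Eb major is G, so the applied chord's root is D, a perfect fifth above.
Building a dominant seventh chord on D gives D-F#-A-C.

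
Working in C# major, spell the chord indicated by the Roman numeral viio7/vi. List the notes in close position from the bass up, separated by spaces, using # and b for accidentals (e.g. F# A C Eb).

viio7/vi is a secondary leading-tone chord. The target vi is A# in C# major; the applied chord is rooted a semitone below, on G##.
Building a fully diminished seventh chord on G## gives G##-B#-D#-F#.

G## B# D# F#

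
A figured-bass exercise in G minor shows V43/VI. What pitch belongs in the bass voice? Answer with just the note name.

The applied chord V43/VI is rooted on Bb: Bb-D-F-Ab.
The figure 43 means second inversion — the fifth is in the bass.

F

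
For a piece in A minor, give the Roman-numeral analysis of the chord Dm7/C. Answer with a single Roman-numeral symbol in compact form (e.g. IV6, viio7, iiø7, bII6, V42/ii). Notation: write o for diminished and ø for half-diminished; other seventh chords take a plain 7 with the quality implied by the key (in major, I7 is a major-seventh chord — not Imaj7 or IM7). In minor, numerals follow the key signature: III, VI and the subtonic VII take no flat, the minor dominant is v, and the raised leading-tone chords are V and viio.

The pitches D-F-A-C form a minor seventh chord rooted on D.
D is scale degree 4 in A minor, and a minor seventh chord on that degree is written iv7.
With C in the bass the chord is in third inversion, so the figured bass is 42.

iv42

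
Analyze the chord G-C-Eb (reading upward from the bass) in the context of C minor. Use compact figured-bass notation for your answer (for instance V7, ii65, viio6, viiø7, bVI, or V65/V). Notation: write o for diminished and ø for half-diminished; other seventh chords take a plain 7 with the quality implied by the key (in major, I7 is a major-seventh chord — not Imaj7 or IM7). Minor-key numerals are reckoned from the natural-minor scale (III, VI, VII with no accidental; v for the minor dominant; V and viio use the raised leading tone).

i64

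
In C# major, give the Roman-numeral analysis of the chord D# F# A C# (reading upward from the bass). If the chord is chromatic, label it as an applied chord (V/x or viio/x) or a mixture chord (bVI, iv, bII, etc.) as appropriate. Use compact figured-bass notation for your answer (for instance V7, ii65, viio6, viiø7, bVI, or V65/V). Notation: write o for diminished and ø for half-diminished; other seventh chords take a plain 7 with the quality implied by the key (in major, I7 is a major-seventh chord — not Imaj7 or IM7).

The pitches D#-F#-A-C# form a half-diminished seventh chord rooted on D#.
D# is the second degree of C# major. This is the half-diminished supertonic seventh, borrowed from the parallel minor.

iiø7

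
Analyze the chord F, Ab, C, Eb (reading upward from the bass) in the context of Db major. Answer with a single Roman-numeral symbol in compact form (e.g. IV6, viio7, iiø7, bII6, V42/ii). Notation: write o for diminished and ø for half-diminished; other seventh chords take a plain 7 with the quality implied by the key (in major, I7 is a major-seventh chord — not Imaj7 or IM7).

iii7

The pitches F-Ab-C-Eb form a minor seventh chord rooted on F.
F is scale degree 3 in Db major, and a minor seventh chord on that degree is written iii7.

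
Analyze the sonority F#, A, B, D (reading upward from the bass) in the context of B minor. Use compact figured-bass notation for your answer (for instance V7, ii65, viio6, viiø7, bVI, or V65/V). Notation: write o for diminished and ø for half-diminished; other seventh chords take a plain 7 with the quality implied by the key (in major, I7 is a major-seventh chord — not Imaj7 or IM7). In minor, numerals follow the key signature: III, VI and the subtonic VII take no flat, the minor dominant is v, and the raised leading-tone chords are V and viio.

Stacked in thirds the chord is B-D-F#-A: a minor seventh chord on B.
In B minor, B is the tonic; the diatonic minor seventh chord there is i7.
With F# in the bass the chord is in second inversion, so the figured bass is 43.

i43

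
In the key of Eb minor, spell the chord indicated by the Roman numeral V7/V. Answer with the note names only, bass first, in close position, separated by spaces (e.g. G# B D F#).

F A C Eb

V7/V is a secondary dominant — the dominant seventh of V. V in Eb minor is Bb, so the applied chord's root is F, a perfect fifth above.
Building a dominant seventh chord on F gives F-A-C-Eb.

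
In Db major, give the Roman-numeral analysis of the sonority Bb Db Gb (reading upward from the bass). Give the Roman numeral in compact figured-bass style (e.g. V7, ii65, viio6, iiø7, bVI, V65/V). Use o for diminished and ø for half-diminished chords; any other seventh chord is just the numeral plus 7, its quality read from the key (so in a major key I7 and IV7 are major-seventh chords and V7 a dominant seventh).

Stacked in thirds the chord is Gb-Bb-Db: a major triad on Gb.
In Db major, Gb is the subdominant; the diatonic major triad there is IV.
With Bb in the bass the chord is in first inversion, so the figured bass is 6.

IV6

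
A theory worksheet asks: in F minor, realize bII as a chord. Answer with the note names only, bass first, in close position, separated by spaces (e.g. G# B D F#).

bII is the Neapolitan chord — a major triad on the lowered second degree. In F minor that root is Gb.
So the chord is Gb-Bb-Db, a major triad.

Gb Bb Db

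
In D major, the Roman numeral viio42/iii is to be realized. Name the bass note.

The applied chord viio42/iii is rooted on E#: E#-G#-B-D.
The figure 42 means third inversion — the seventh is in the bass.

D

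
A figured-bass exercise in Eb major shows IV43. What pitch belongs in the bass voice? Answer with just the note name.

IV in Eb major has root Ab; the chord is Ab-C-Eb-G.
The figure 43 means second inversion — the fifth is in the bass.

Eb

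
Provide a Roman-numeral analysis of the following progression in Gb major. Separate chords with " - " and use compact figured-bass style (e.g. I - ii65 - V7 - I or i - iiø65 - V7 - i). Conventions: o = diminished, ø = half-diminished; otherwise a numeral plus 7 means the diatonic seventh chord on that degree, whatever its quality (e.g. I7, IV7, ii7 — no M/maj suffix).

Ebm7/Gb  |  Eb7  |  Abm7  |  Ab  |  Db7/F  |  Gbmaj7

Ebm7/Gb: root Eb is the submediant; minor seventh chord there is vi65.
Eb7: a dominant seventh chord on Eb, the applied dominant of ii → V7/ii.
Abm7: minor seventh chord on Ab = scale degree 2 → ii7.
Ab is the secondary dominant of V (major triad on Ab): V/V.
Db7/F: root Db is the dominant; dominant seventh chord there is V65.
Gbmaj7 has root Gb, degree 1 in Gb major, so I7.

vi65 - V7/ii - ii7 - V/V - V65 - I7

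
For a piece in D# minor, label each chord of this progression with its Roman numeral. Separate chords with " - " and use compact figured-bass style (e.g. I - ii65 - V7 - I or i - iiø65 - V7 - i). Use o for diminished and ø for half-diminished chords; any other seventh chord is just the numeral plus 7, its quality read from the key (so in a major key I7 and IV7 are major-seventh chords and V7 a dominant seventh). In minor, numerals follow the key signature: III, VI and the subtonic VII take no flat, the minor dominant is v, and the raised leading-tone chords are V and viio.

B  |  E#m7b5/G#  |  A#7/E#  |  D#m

B: root B is the submediant; major triad there is VI.
E#m7b5/G#: root E# is the supertonic; half-diminished seventh chord there is iiø65.
A#7/E#: dominant seventh chord on A# = scale degree 5 → V43.
D#m: root D# is the tonic; minor triad there is i.

VI - iiø65 - V43 - i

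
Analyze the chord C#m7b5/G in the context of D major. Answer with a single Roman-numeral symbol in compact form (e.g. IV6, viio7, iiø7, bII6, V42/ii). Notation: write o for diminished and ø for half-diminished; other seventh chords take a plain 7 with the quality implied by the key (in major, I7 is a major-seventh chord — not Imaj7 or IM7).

Stacked in thirds the chord is C#-E-G-B: a half-diminished seventh chord on C#.
In D major, C# is the leading tone; the diatonic half-diminished seventh chord there is viiø7.
With G in the bass the chord is in second inversion, so the figured bass is 43.

viiø43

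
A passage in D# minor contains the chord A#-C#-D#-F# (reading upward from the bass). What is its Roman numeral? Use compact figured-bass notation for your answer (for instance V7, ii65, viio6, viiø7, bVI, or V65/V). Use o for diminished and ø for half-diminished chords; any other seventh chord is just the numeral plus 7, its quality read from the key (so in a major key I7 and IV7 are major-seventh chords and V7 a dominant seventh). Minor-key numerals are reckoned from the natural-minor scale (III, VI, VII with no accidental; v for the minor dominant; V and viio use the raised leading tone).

The pitches D#-F#-A#-C# form a minor seventh chord rooted on D#.
In D# minor, D# is the tonic; the diatonic minor seventh chord there is i7.
With A# in the bass the chord is in second inversion, so the figured bass is 43.

i43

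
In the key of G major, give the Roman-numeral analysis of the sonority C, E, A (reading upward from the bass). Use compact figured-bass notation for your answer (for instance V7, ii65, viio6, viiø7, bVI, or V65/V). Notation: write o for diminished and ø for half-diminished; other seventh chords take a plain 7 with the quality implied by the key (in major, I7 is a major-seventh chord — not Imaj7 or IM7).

ii6

Stacked in thirds the chord is A-C-E: a minor triad on A.
A is scale degree 2 in G major, and a minor triad on that degree is written ii.
With C in the bass the chord is in first inversion, so the figured bass is 6.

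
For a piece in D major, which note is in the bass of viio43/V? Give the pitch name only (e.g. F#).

The applied chord viio43/V is rooted on G#: G#-B-D-F.
The figure 43 means second inversion — the fifth is in the bass.

D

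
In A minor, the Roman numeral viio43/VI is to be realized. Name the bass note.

Bb

The applied chord viio43/VI is rooted on E: E-G-Bb-Db.
The figure 43 means second inversion — the fifth is in the bass.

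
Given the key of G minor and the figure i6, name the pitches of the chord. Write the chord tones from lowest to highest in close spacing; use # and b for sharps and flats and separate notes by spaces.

In G minor, scale degree 1 is G, and the diatonic chord built there is a minor triad.
Stacking thirds from G gives G-Bb-D.
With the 6 figure the chord is in first inversion; from the bass Bb upward in close position it reads Bb-D-G.

Bb D G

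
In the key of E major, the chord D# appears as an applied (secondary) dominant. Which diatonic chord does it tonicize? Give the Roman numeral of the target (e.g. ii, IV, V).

iii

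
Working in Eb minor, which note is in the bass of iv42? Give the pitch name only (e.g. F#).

iv in Eb minor has root Ab; the chord is Ab-Cb-Eb-Gb.
The figure 42 means third inversion — the seventh is in the bass.

Gb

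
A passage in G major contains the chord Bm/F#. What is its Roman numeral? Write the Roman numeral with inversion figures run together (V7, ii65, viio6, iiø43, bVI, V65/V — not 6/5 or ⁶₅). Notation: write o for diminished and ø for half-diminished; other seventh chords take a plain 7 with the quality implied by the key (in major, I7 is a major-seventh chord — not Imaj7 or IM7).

iii64

Stacked in thirds the chord is B-D-F#: a minor triad on B.
In G major, B is the mediant; the diatonic minor triad there is iii.
With F# in the bass the chord is in second inversion, so the figured bass is 64.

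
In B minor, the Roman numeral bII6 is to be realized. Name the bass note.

E

bII in B minor has root C; the chord is C-E-G.
The figure 6 means first inversion — the third is in the bass.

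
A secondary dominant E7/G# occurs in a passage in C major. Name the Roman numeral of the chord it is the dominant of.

vi

The chord is a dominant seventh chord on E.
A dominant resolves down a perfect fifth: E → A. In C major, A is scale degree 6, i.e. vi.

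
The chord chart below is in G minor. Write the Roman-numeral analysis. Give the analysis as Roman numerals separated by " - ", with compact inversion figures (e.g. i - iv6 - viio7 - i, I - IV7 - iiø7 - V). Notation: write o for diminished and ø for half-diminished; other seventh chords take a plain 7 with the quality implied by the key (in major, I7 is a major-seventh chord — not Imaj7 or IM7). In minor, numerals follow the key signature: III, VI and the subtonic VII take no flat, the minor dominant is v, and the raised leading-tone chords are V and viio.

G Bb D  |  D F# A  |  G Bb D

i - V - i

G-Bb-D: minor triad on G = scale degree 1 → i.
D-F#-A: root D is the dominant; major triad there is V.
G-Bb-D: root G is the tonic; minor triad there is i.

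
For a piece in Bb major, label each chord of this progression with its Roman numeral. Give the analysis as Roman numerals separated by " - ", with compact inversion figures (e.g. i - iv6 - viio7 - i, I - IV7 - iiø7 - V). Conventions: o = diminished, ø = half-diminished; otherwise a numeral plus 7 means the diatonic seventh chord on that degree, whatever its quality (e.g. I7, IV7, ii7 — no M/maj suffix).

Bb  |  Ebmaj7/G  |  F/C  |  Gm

Bb: root Bb is the tonic; major triad there is I.
Ebmaj7/G has root Eb, degree 4 in Bb major, so IV65.
F/C has root F, degree 5 in Bb major, so V64.
Gm: minor triad on G = scale degree 6 → vi.

I - IV65 - V64 - vi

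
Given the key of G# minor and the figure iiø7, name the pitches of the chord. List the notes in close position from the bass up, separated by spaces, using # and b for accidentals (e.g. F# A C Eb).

The numeral's case and figure indicate a half-diminished seventh chord. In G# minor its root, scale degree 2, is A#.
That chord is spelled A#-C#-E-G#.

A# C# E G#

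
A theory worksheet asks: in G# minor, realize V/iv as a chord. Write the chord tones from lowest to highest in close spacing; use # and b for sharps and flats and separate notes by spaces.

V/iv is a secondary dominant — the dominant triad of iv. iv in G# minor is C#, so the applied chord's root is G#, a perfect fifth above.
Building a major triad on G# gives G#-B#-D#.

G# B# D#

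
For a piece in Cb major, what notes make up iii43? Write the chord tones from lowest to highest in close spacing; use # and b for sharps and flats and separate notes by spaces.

Bb Db Eb Gb

The numeral's case and figure indicate a minor seventh chord. In Cb major its root, the third degree, is Eb.
That chord is spelled Eb-Gb-Bb-Db.
With the 43 figure the chord is in second inversion; from the bass Bb upward in close position it reads Bb-Db-Eb-Gb.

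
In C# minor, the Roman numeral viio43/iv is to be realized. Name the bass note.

The applied chord viio43/iv is rooted on E#: E#-G#-B-D.
The figure 43 means second inversion — the fifth is in the bass.

B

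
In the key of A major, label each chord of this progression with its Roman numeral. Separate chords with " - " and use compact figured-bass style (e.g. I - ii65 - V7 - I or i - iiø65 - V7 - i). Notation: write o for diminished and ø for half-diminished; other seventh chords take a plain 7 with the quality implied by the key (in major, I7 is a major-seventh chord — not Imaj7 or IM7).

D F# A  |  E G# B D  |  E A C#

IV - V7 - I64

D-F#-A: root D is the subdominant; major triad there is IV.
E-G#-B-D: dominant seventh chord on E = scale degree 5 → V7.
E-A-C#: root A is the tonic; major triad there is I64.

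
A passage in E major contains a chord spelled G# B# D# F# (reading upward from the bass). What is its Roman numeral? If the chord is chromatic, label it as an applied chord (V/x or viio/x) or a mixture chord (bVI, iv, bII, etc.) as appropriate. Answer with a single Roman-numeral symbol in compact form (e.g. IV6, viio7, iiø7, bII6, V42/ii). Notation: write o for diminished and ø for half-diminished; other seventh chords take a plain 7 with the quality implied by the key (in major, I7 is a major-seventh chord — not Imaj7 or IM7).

The pitches G#-B#-D#-F# form a dominant seventh chord rooted on G#.
G# is not a diatonic chord root with this quality in E major, but it lies a perfect fifth above C# (vi), so the chord functions as an applied dominant of vi.

V7/vi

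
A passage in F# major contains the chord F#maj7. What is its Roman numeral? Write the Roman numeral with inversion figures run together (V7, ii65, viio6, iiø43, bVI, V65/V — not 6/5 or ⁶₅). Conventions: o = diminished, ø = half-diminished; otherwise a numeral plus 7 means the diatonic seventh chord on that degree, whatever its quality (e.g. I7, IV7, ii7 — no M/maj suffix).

I7

Stacked in thirds the chord is F#-A#-C#-E#: a major seventh chord on F#.
F# is scale degree 1 in F# major, and a major seventh chord on that degree is written I7.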